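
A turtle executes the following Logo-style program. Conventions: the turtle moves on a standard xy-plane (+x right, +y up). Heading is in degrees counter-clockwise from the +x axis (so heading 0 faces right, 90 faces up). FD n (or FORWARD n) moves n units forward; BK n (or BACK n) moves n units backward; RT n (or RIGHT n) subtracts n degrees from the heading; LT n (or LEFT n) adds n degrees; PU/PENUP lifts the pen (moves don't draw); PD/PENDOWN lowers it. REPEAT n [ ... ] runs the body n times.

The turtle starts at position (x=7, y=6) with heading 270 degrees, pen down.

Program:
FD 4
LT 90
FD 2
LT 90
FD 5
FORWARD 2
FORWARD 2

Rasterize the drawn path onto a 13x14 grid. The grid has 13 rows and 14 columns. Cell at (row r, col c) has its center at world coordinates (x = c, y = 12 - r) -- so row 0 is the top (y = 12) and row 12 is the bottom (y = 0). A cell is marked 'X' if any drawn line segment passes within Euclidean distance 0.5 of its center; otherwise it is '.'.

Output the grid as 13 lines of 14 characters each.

Answer: ..............
.........X....
.........X....
.........X....
.........X....
.........X....
.......X.X....
.......X.X....
.......X.X....
.......X.X....
.......XXX....
..............
..............

Derivation:
Segment 0: (7,6) -> (7,2)
Segment 1: (7,2) -> (9,2)
Segment 2: (9,2) -> (9,7)
Segment 3: (9,7) -> (9,9)
Segment 4: (9,9) -> (9,11)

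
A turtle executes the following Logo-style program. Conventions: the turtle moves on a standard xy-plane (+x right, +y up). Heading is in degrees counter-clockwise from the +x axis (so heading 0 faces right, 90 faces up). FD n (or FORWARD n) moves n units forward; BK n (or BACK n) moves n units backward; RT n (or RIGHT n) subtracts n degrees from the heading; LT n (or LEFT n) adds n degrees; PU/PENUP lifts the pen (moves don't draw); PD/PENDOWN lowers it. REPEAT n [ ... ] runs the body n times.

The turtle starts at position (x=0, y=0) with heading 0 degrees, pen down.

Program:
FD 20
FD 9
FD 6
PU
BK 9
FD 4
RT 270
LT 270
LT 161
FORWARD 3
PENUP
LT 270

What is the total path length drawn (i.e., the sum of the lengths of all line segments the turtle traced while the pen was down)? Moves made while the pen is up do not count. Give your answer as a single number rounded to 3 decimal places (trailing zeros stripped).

Executing turtle program step by step:
Start: pos=(0,0), heading=0, pen down
FD 20: (0,0) -> (20,0) [heading=0, draw]
FD 9: (20,0) -> (29,0) [heading=0, draw]
FD 6: (29,0) -> (35,0) [heading=0, draw]
PU: pen up
BK 9: (35,0) -> (26,0) [heading=0, move]
FD 4: (26,0) -> (30,0) [heading=0, move]
RT 270: heading 0 -> 90
LT 270: heading 90 -> 0
LT 161: heading 0 -> 161
FD 3: (30,0) -> (27.163,0.977) [heading=161, move]
PU: pen up
LT 270: heading 161 -> 71
Final: pos=(27.163,0.977), heading=71, 3 segment(s) drawn

Segment lengths:
  seg 1: (0,0) -> (20,0), length = 20
  seg 2: (20,0) -> (29,0), length = 9
  seg 3: (29,0) -> (35,0), length = 6
Total = 35

Answer: 35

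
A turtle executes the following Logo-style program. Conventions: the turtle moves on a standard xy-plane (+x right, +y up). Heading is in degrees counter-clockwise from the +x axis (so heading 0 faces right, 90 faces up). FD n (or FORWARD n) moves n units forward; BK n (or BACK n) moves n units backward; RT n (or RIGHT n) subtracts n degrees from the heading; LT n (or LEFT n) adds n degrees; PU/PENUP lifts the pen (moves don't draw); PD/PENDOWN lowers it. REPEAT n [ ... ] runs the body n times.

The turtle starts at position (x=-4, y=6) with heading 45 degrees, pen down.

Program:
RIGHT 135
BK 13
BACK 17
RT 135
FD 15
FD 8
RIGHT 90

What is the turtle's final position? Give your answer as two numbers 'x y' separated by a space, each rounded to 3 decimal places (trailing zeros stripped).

Answer: -20.263 52.263

Derivation:
Executing turtle program step by step:
Start: pos=(-4,6), heading=45, pen down
RT 135: heading 45 -> 270
BK 13: (-4,6) -> (-4,19) [heading=270, draw]
BK 17: (-4,19) -> (-4,36) [heading=270, draw]
RT 135: heading 270 -> 135
FD 15: (-4,36) -> (-14.607,46.607) [heading=135, draw]
FD 8: (-14.607,46.607) -> (-20.263,52.263) [heading=135, draw]
RT 90: heading 135 -> 45
Final: pos=(-20.263,52.263), heading=45, 4 segment(s) drawn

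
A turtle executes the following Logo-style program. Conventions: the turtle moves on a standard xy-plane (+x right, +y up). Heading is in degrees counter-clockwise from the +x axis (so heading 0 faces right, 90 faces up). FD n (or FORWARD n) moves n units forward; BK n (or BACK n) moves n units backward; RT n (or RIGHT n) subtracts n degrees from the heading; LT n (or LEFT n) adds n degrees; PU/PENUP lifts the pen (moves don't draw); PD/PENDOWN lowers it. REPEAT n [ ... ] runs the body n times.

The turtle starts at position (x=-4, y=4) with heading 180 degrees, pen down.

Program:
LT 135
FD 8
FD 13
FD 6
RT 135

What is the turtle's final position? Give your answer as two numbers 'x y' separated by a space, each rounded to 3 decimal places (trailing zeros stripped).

Answer: 15.092 -15.092

Derivation:
Executing turtle program step by step:
Start: pos=(-4,4), heading=180, pen down
LT 135: heading 180 -> 315
FD 8: (-4,4) -> (1.657,-1.657) [heading=315, draw]
FD 13: (1.657,-1.657) -> (10.849,-10.849) [heading=315, draw]
FD 6: (10.849,-10.849) -> (15.092,-15.092) [heading=315, draw]
RT 135: heading 315 -> 180
Final: pos=(15.092,-15.092), heading=180, 3 segment(s) drawn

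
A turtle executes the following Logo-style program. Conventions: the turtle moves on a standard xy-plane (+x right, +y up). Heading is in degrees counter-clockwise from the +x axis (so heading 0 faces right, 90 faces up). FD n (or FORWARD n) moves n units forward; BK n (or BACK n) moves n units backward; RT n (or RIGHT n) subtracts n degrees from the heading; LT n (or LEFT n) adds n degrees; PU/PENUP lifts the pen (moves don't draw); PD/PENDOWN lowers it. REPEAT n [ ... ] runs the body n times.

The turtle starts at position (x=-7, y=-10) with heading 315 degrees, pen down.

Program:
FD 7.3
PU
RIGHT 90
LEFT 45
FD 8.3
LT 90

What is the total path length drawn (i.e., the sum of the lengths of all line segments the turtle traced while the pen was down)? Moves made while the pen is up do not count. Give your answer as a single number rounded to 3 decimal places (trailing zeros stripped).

Answer: 7.3

Derivation:
Executing turtle program step by step:
Start: pos=(-7,-10), heading=315, pen down
FD 7.3: (-7,-10) -> (-1.838,-15.162) [heading=315, draw]
PU: pen up
RT 90: heading 315 -> 225
LT 45: heading 225 -> 270
FD 8.3: (-1.838,-15.162) -> (-1.838,-23.462) [heading=270, move]
LT 90: heading 270 -> 0
Final: pos=(-1.838,-23.462), heading=0, 1 segment(s) drawn

Segment lengths:
  seg 1: (-7,-10) -> (-1.838,-15.162), length = 7.3
Total = 7.3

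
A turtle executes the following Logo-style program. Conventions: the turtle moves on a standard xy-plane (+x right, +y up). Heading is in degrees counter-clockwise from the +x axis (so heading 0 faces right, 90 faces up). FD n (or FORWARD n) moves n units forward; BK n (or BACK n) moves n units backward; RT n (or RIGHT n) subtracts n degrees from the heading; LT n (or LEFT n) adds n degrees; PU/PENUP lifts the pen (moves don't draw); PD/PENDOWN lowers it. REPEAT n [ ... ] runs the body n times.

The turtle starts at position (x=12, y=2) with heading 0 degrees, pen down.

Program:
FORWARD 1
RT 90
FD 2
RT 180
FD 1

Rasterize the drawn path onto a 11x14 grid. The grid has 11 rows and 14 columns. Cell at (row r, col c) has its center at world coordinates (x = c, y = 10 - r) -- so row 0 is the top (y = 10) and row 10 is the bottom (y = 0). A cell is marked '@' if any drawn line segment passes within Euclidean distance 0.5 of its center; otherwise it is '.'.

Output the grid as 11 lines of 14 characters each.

Answer: ..............
..............
..............
..............
..............
..............
..............
..............
............@@
.............@
.............@

Derivation:
Segment 0: (12,2) -> (13,2)
Segment 1: (13,2) -> (13,0)
Segment 2: (13,0) -> (13,1)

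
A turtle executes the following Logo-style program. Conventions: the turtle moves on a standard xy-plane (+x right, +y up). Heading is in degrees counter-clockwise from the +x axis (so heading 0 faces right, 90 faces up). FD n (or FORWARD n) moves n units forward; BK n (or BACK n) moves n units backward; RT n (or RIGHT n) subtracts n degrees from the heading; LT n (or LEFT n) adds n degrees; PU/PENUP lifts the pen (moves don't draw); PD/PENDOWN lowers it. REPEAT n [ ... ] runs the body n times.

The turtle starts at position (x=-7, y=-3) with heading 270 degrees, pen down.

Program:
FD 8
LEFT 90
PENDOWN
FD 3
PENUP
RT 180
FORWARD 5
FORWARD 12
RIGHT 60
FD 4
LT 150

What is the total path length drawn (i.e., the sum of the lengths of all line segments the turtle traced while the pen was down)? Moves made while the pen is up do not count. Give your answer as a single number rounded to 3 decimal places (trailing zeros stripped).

Answer: 11

Derivation:
Executing turtle program step by step:
Start: pos=(-7,-3), heading=270, pen down
FD 8: (-7,-3) -> (-7,-11) [heading=270, draw]
LT 90: heading 270 -> 0
PD: pen down
FD 3: (-7,-11) -> (-4,-11) [heading=0, draw]
PU: pen up
RT 180: heading 0 -> 180
FD 5: (-4,-11) -> (-9,-11) [heading=180, move]
FD 12: (-9,-11) -> (-21,-11) [heading=180, move]
RT 60: heading 180 -> 120
FD 4: (-21,-11) -> (-23,-7.536) [heading=120, move]
LT 150: heading 120 -> 270
Final: pos=(-23,-7.536), heading=270, 2 segment(s) drawn

Segment lengths:
  seg 1: (-7,-3) -> (-7,-11), length = 8
  seg 2: (-7,-11) -> (-4,-11), length = 3
Total = 11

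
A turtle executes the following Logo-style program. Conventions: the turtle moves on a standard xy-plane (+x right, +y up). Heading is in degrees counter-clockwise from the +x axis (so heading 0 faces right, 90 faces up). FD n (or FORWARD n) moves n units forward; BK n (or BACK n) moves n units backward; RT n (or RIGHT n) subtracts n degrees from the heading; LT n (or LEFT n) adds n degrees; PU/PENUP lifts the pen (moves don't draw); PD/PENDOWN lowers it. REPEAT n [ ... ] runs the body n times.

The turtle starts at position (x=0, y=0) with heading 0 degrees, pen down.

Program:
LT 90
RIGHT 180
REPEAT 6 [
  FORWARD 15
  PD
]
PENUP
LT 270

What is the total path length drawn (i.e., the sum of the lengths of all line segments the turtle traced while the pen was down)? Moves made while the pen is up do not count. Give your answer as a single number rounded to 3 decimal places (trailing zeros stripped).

Answer: 90

Derivation:
Executing turtle program step by step:
Start: pos=(0,0), heading=0, pen down
LT 90: heading 0 -> 90
RT 180: heading 90 -> 270
REPEAT 6 [
  -- iteration 1/6 --
  FD 15: (0,0) -> (0,-15) [heading=270, draw]
  PD: pen down
  -- iteration 2/6 --
  FD 15: (0,-15) -> (0,-30) [heading=270, draw]
  PD: pen down
  -- iteration 3/6 --
  FD 15: (0,-30) -> (0,-45) [heading=270, draw]
  PD: pen down
  -- iteration 4/6 --
  FD 15: (0,-45) -> (0,-60) [heading=270, draw]
  PD: pen down
  -- iteration 5/6 --
  FD 15: (0,-60) -> (0,-75) [heading=270, draw]
  PD: pen down
  -- iteration 6/6 --
  FD 15: (0,-75) -> (0,-90) [heading=270, draw]
  PD: pen down
]
PU: pen up
LT 270: heading 270 -> 180
Final: pos=(0,-90), heading=180, 6 segment(s) drawn

Segment lengths:
  seg 1: (0,0) -> (0,-15), length = 15
  seg 2: (0,-15) -> (0,-30), length = 15
  seg 3: (0,-30) -> (0,-45), length = 15
  seg 4: (0,-45) -> (0,-60), length = 15
  seg 5: (0,-60) -> (0,-75), length = 15
  seg 6: (0,-75) -> (0,-90), length = 15
Total = 90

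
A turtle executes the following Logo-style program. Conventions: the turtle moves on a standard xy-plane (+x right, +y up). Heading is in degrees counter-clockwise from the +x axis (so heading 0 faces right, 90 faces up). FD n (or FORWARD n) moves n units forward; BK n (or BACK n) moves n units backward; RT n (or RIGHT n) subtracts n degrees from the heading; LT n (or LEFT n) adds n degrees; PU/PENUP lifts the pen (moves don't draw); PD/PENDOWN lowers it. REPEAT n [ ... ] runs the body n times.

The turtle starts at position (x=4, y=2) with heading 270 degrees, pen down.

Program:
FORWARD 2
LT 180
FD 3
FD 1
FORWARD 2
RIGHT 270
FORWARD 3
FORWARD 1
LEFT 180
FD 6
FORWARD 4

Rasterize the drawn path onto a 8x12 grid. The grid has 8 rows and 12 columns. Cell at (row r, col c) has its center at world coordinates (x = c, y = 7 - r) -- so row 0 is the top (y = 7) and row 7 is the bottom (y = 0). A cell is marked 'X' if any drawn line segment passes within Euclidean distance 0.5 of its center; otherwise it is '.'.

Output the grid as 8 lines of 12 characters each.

Answer: ............
XXXXXXXXXXX.
....X.......
....X.......
....X.......
....X.......
....X.......
....X.......

Derivation:
Segment 0: (4,2) -> (4,0)
Segment 1: (4,0) -> (4,3)
Segment 2: (4,3) -> (4,4)
Segment 3: (4,4) -> (4,6)
Segment 4: (4,6) -> (1,6)
Segment 5: (1,6) -> (0,6)
Segment 6: (0,6) -> (6,6)
Segment 7: (6,6) -> (10,6)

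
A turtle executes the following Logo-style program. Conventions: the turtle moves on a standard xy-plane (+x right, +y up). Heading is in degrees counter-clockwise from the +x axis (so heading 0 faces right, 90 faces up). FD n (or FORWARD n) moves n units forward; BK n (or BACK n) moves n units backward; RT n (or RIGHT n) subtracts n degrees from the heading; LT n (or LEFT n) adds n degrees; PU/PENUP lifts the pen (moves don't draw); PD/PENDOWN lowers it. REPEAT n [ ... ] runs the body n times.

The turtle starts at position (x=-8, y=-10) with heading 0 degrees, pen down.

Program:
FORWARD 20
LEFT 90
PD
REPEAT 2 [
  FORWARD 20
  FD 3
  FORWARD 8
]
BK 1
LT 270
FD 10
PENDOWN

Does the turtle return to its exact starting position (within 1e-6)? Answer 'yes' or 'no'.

Answer: no

Derivation:
Executing turtle program step by step:
Start: pos=(-8,-10), heading=0, pen down
FD 20: (-8,-10) -> (12,-10) [heading=0, draw]
LT 90: heading 0 -> 90
PD: pen down
REPEAT 2 [
  -- iteration 1/2 --
  FD 20: (12,-10) -> (12,10) [heading=90, draw]
  FD 3: (12,10) -> (12,13) [heading=90, draw]
  FD 8: (12,13) -> (12,21) [heading=90, draw]
  -- iteration 2/2 --
  FD 20: (12,21) -> (12,41) [heading=90, draw]
  FD 3: (12,41) -> (12,44) [heading=90, draw]
  FD 8: (12,44) -> (12,52) [heading=90, draw]
]
BK 1: (12,52) -> (12,51) [heading=90, draw]
LT 270: heading 90 -> 0
FD 10: (12,51) -> (22,51) [heading=0, draw]
PD: pen down
Final: pos=(22,51), heading=0, 9 segment(s) drawn

Start position: (-8, -10)
Final position: (22, 51)
Distance = 67.978; >= 1e-6 -> NOT closed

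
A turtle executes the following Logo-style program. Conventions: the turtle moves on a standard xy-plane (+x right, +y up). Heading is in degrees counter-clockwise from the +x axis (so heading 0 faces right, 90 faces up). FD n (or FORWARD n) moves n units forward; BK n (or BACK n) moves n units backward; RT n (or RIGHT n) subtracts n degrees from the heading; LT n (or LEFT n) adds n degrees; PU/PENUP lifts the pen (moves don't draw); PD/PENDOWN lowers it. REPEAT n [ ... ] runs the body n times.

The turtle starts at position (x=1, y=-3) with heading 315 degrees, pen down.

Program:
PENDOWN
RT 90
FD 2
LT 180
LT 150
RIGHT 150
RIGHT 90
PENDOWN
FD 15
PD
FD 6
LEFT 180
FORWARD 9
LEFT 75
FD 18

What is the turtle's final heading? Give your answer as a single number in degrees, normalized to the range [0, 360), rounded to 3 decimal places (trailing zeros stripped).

Executing turtle program step by step:
Start: pos=(1,-3), heading=315, pen down
PD: pen down
RT 90: heading 315 -> 225
FD 2: (1,-3) -> (-0.414,-4.414) [heading=225, draw]
LT 180: heading 225 -> 45
LT 150: heading 45 -> 195
RT 150: heading 195 -> 45
RT 90: heading 45 -> 315
PD: pen down
FD 15: (-0.414,-4.414) -> (10.192,-15.021) [heading=315, draw]
PD: pen down
FD 6: (10.192,-15.021) -> (14.435,-19.263) [heading=315, draw]
LT 180: heading 315 -> 135
FD 9: (14.435,-19.263) -> (8.071,-12.899) [heading=135, draw]
LT 75: heading 135 -> 210
FD 18: (8.071,-12.899) -> (-7.517,-21.899) [heading=210, draw]
Final: pos=(-7.517,-21.899), heading=210, 5 segment(s) drawn

Answer: 210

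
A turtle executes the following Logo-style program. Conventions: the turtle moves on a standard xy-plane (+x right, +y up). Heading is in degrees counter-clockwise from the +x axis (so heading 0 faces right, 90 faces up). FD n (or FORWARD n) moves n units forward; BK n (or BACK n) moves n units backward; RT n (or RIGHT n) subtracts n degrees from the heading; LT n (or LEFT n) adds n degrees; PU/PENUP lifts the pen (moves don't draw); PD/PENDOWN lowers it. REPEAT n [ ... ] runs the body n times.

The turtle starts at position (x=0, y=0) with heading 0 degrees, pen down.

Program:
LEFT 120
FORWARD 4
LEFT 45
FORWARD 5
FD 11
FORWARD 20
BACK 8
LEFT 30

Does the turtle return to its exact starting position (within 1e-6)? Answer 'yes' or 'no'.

Answer: no

Derivation:
Executing turtle program step by step:
Start: pos=(0,0), heading=0, pen down
LT 120: heading 0 -> 120
FD 4: (0,0) -> (-2,3.464) [heading=120, draw]
LT 45: heading 120 -> 165
FD 5: (-2,3.464) -> (-6.83,4.758) [heading=165, draw]
FD 11: (-6.83,4.758) -> (-17.455,7.605) [heading=165, draw]
FD 20: (-17.455,7.605) -> (-36.773,12.782) [heading=165, draw]
BK 8: (-36.773,12.782) -> (-29.046,10.711) [heading=165, draw]
LT 30: heading 165 -> 195
Final: pos=(-29.046,10.711), heading=195, 5 segment(s) drawn

Start position: (0, 0)
Final position: (-29.046, 10.711)
Distance = 30.958; >= 1e-6 -> NOT closed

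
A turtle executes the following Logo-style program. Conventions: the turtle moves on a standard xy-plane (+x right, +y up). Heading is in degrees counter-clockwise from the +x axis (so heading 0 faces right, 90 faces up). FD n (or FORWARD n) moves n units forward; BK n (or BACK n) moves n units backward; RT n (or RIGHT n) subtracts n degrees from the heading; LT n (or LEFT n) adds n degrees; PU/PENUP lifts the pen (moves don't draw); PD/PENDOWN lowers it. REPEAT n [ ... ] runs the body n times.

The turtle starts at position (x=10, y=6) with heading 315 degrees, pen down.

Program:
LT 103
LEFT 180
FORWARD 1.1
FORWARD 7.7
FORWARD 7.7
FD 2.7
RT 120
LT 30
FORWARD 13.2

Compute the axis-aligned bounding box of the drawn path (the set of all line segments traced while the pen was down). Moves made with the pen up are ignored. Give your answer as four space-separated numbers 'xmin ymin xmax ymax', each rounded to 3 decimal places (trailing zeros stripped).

Answer: -11.369 -10.283 10 6

Derivation:
Executing turtle program step by step:
Start: pos=(10,6), heading=315, pen down
LT 103: heading 315 -> 58
LT 180: heading 58 -> 238
FD 1.1: (10,6) -> (9.417,5.067) [heading=238, draw]
FD 7.7: (9.417,5.067) -> (5.337,-1.463) [heading=238, draw]
FD 7.7: (5.337,-1.463) -> (1.256,-7.993) [heading=238, draw]
FD 2.7: (1.256,-7.993) -> (-0.174,-10.283) [heading=238, draw]
RT 120: heading 238 -> 118
LT 30: heading 118 -> 148
FD 13.2: (-0.174,-10.283) -> (-11.369,-3.288) [heading=148, draw]
Final: pos=(-11.369,-3.288), heading=148, 5 segment(s) drawn

Segment endpoints: x in {-11.369, -0.174, 1.256, 5.337, 9.417, 10}, y in {-10.283, -7.993, -3.288, -1.463, 5.067, 6}
xmin=-11.369, ymin=-10.283, xmax=10, ymax=6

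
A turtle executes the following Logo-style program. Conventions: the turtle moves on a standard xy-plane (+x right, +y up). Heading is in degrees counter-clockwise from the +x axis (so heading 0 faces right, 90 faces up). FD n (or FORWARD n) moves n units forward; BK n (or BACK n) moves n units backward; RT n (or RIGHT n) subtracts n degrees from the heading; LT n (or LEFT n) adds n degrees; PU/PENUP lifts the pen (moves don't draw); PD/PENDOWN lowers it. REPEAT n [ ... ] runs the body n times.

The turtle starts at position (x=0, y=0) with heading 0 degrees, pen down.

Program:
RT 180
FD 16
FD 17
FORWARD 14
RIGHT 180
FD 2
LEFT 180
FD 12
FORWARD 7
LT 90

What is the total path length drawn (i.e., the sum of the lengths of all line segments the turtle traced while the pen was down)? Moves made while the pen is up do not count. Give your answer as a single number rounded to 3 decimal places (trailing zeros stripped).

Executing turtle program step by step:
Start: pos=(0,0), heading=0, pen down
RT 180: heading 0 -> 180
FD 16: (0,0) -> (-16,0) [heading=180, draw]
FD 17: (-16,0) -> (-33,0) [heading=180, draw]
FD 14: (-33,0) -> (-47,0) [heading=180, draw]
RT 180: heading 180 -> 0
FD 2: (-47,0) -> (-45,0) [heading=0, draw]
LT 180: heading 0 -> 180
FD 12: (-45,0) -> (-57,0) [heading=180, draw]
FD 7: (-57,0) -> (-64,0) [heading=180, draw]
LT 90: heading 180 -> 270
Final: pos=(-64,0), heading=270, 6 segment(s) drawn

Segment lengths:
  seg 1: (0,0) -> (-16,0), length = 16
  seg 2: (-16,0) -> (-33,0), length = 17
  seg 3: (-33,0) -> (-47,0), length = 14
  seg 4: (-47,0) -> (-45,0), length = 2
  seg 5: (-45,0) -> (-57,0), length = 12
  seg 6: (-57,0) -> (-64,0), length = 7
Total = 68

Answer: 68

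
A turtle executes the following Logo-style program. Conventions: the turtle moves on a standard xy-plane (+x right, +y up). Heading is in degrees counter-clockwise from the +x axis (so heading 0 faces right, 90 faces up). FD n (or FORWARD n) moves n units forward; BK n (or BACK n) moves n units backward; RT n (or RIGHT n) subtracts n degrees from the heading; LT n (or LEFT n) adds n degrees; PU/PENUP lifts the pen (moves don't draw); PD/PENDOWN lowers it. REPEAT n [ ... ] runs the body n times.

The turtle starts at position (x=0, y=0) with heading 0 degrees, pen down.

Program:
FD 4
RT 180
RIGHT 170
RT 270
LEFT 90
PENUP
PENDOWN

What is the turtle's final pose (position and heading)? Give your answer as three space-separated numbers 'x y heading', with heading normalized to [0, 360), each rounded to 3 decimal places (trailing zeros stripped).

Answer: 4 0 190

Derivation:
Executing turtle program step by step:
Start: pos=(0,0), heading=0, pen down
FD 4: (0,0) -> (4,0) [heading=0, draw]
RT 180: heading 0 -> 180
RT 170: heading 180 -> 10
RT 270: heading 10 -> 100
LT 90: heading 100 -> 190
PU: pen up
PD: pen down
Final: pos=(4,0), heading=190, 1 segment(s) drawn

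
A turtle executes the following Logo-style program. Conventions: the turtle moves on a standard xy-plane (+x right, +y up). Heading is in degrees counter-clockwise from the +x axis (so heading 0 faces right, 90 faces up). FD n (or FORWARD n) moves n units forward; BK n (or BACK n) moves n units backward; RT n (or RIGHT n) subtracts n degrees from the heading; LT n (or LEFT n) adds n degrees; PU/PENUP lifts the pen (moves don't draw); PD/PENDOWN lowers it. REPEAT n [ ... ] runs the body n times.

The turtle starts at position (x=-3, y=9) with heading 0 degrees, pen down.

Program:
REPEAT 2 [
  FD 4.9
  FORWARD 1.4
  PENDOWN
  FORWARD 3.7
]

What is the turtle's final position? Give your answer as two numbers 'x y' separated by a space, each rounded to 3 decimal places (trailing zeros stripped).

Executing turtle program step by step:
Start: pos=(-3,9), heading=0, pen down
REPEAT 2 [
  -- iteration 1/2 --
  FD 4.9: (-3,9) -> (1.9,9) [heading=0, draw]
  FD 1.4: (1.9,9) -> (3.3,9) [heading=0, draw]
  PD: pen down
  FD 3.7: (3.3,9) -> (7,9) [heading=0, draw]
  -- iteration 2/2 --
  FD 4.9: (7,9) -> (11.9,9) [heading=0, draw]
  FD 1.4: (11.9,9) -> (13.3,9) [heading=0, draw]
  PD: pen down
  FD 3.7: (13.3,9) -> (17,9) [heading=0, draw]
]
Final: pos=(17,9), heading=0, 6 segment(s) drawn

Answer: 17 9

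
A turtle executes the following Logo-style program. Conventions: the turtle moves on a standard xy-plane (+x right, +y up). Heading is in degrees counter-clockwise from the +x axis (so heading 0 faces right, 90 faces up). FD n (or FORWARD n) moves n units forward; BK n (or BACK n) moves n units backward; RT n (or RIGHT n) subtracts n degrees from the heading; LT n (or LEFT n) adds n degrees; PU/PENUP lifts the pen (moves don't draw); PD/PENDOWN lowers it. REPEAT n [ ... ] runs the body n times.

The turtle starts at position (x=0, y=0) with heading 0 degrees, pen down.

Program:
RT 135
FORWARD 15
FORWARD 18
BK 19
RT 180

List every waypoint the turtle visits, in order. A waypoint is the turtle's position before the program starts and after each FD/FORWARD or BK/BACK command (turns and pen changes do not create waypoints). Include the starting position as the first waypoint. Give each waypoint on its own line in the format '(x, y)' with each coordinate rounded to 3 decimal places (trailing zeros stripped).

Executing turtle program step by step:
Start: pos=(0,0), heading=0, pen down
RT 135: heading 0 -> 225
FD 15: (0,0) -> (-10.607,-10.607) [heading=225, draw]
FD 18: (-10.607,-10.607) -> (-23.335,-23.335) [heading=225, draw]
BK 19: (-23.335,-23.335) -> (-9.899,-9.899) [heading=225, draw]
RT 180: heading 225 -> 45
Final: pos=(-9.899,-9.899), heading=45, 3 segment(s) drawn
Waypoints (4 total):
(0, 0)
(-10.607, -10.607)
(-23.335, -23.335)
(-9.899, -9.899)

Answer: (0, 0)
(-10.607, -10.607)
(-23.335, -23.335)
(-9.899, -9.899)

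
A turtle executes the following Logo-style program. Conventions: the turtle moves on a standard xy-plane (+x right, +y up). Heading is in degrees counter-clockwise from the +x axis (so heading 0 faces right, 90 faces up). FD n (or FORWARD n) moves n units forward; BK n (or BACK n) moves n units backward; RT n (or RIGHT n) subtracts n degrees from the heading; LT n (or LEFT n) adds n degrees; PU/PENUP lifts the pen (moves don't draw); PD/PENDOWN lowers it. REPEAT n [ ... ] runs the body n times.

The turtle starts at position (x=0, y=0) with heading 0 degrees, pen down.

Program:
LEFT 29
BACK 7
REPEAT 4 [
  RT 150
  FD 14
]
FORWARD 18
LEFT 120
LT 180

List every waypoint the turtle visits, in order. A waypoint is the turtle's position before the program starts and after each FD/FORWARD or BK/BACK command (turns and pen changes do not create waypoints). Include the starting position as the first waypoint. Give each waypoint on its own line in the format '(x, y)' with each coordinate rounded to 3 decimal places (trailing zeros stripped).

Answer: (0, 0)
(-6.122, -3.394)
(-13.333, -15.394)
(-13.089, -1.396)
(-6.301, -13.641)
(-18.302, -6.43)
(-33.731, 2.84)

Derivation:
Executing turtle program step by step:
Start: pos=(0,0), heading=0, pen down
LT 29: heading 0 -> 29
BK 7: (0,0) -> (-6.122,-3.394) [heading=29, draw]
REPEAT 4 [
  -- iteration 1/4 --
  RT 150: heading 29 -> 239
  FD 14: (-6.122,-3.394) -> (-13.333,-15.394) [heading=239, draw]
  -- iteration 2/4 --
  RT 150: heading 239 -> 89
  FD 14: (-13.333,-15.394) -> (-13.089,-1.396) [heading=89, draw]
  -- iteration 3/4 --
  RT 150: heading 89 -> 299
  FD 14: (-13.089,-1.396) -> (-6.301,-13.641) [heading=299, draw]
  -- iteration 4/4 --
  RT 150: heading 299 -> 149
  FD 14: (-6.301,-13.641) -> (-18.302,-6.43) [heading=149, draw]
]
FD 18: (-18.302,-6.43) -> (-33.731,2.84) [heading=149, draw]
LT 120: heading 149 -> 269
LT 180: heading 269 -> 89
Final: pos=(-33.731,2.84), heading=89, 6 segment(s) drawn
Waypoints (7 total):
(0, 0)
(-6.122, -3.394)
(-13.333, -15.394)
(-13.089, -1.396)
(-6.301, -13.641)
(-18.302, -6.43)
(-33.731, 2.84)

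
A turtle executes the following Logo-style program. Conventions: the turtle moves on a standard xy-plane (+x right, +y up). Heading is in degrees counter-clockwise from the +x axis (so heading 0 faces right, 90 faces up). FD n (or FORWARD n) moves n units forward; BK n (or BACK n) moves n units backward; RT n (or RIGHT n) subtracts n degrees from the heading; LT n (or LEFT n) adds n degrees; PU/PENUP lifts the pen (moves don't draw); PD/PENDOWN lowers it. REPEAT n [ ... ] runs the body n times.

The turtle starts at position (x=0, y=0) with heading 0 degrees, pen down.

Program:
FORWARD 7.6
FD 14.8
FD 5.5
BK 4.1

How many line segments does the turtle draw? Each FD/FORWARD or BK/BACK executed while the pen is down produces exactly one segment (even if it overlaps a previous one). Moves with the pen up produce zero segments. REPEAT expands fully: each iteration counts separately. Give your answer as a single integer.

Answer: 4

Derivation:
Executing turtle program step by step:
Start: pos=(0,0), heading=0, pen down
FD 7.6: (0,0) -> (7.6,0) [heading=0, draw]
FD 14.8: (7.6,0) -> (22.4,0) [heading=0, draw]
FD 5.5: (22.4,0) -> (27.9,0) [heading=0, draw]
BK 4.1: (27.9,0) -> (23.8,0) [heading=0, draw]
Final: pos=(23.8,0), heading=0, 4 segment(s) drawn
Segments drawn: 4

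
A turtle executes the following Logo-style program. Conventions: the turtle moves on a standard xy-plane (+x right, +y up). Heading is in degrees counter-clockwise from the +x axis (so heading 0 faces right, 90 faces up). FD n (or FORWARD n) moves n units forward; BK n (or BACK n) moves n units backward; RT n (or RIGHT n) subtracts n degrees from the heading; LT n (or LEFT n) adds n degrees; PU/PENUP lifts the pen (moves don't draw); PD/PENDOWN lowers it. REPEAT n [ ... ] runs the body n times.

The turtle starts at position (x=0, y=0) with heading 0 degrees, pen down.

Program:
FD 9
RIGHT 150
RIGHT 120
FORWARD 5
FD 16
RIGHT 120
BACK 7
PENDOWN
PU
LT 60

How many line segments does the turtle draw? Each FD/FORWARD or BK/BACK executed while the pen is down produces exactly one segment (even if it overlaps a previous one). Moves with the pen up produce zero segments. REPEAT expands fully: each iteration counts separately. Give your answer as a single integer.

Executing turtle program step by step:
Start: pos=(0,0), heading=0, pen down
FD 9: (0,0) -> (9,0) [heading=0, draw]
RT 150: heading 0 -> 210
RT 120: heading 210 -> 90
FD 5: (9,0) -> (9,5) [heading=90, draw]
FD 16: (9,5) -> (9,21) [heading=90, draw]
RT 120: heading 90 -> 330
BK 7: (9,21) -> (2.938,24.5) [heading=330, draw]
PD: pen down
PU: pen up
LT 60: heading 330 -> 30
Final: pos=(2.938,24.5), heading=30, 4 segment(s) drawn
Segments drawn: 4

Answer: 4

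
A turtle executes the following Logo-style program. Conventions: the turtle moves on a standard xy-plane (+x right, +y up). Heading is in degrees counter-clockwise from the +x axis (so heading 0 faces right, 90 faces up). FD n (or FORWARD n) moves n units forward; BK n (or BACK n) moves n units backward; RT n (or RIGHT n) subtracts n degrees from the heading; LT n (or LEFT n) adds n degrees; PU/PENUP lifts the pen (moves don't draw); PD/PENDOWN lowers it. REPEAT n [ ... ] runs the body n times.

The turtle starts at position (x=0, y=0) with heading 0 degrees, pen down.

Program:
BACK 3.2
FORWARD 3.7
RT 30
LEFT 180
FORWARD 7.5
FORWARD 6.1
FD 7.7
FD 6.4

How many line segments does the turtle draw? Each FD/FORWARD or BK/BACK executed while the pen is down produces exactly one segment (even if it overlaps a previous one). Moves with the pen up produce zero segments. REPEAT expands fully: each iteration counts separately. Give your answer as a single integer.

Executing turtle program step by step:
Start: pos=(0,0), heading=0, pen down
BK 3.2: (0,0) -> (-3.2,0) [heading=0, draw]
FD 3.7: (-3.2,0) -> (0.5,0) [heading=0, draw]
RT 30: heading 0 -> 330
LT 180: heading 330 -> 150
FD 7.5: (0.5,0) -> (-5.995,3.75) [heading=150, draw]
FD 6.1: (-5.995,3.75) -> (-11.278,6.8) [heading=150, draw]
FD 7.7: (-11.278,6.8) -> (-17.946,10.65) [heading=150, draw]
FD 6.4: (-17.946,10.65) -> (-23.489,13.85) [heading=150, draw]
Final: pos=(-23.489,13.85), heading=150, 6 segment(s) drawn
Segments drawn: 6

Answer: 6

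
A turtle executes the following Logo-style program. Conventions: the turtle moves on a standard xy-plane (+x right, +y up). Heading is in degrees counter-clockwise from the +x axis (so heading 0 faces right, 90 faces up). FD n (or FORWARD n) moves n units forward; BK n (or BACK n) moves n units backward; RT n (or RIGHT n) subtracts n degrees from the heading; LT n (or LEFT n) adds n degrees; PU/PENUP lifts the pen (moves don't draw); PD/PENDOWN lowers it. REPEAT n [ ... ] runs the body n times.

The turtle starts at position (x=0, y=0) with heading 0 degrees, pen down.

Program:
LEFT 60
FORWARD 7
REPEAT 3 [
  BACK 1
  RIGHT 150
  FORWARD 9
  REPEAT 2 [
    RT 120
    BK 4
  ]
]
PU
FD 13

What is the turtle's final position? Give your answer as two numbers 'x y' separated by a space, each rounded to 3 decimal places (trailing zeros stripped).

Executing turtle program step by step:
Start: pos=(0,0), heading=0, pen down
LT 60: heading 0 -> 60
FD 7: (0,0) -> (3.5,6.062) [heading=60, draw]
REPEAT 3 [
  -- iteration 1/3 --
  BK 1: (3.5,6.062) -> (3,5.196) [heading=60, draw]
  RT 150: heading 60 -> 270
  FD 9: (3,5.196) -> (3,-3.804) [heading=270, draw]
  REPEAT 2 [
    -- iteration 1/2 --
    RT 120: heading 270 -> 150
    BK 4: (3,-3.804) -> (6.464,-5.804) [heading=150, draw]
    -- iteration 2/2 --
    RT 120: heading 150 -> 30
    BK 4: (6.464,-5.804) -> (3,-7.804) [heading=30, draw]
  ]
  -- iteration 2/3 --
  BK 1: (3,-7.804) -> (2.134,-8.304) [heading=30, draw]
  RT 150: heading 30 -> 240
  FD 9: (2.134,-8.304) -> (-2.366,-16.098) [heading=240, draw]
  REPEAT 2 [
    -- iteration 1/2 --
    RT 120: heading 240 -> 120
    BK 4: (-2.366,-16.098) -> (-0.366,-19.562) [heading=120, draw]
    -- iteration 2/2 --
    RT 120: heading 120 -> 0
    BK 4: (-0.366,-19.562) -> (-4.366,-19.562) [heading=0, draw]
  ]
  -- iteration 3/3 --
  BK 1: (-4.366,-19.562) -> (-5.366,-19.562) [heading=0, draw]
  RT 150: heading 0 -> 210
  FD 9: (-5.366,-19.562) -> (-13.16,-24.062) [heading=210, draw]
  REPEAT 2 [
    -- iteration 1/2 --
    RT 120: heading 210 -> 90
    BK 4: (-13.16,-24.062) -> (-13.16,-28.062) [heading=90, draw]
    -- iteration 2/2 --
    RT 120: heading 90 -> 330
    BK 4: (-13.16,-28.062) -> (-16.624,-26.062) [heading=330, draw]
  ]
]
PU: pen up
FD 13: (-16.624,-26.062) -> (-5.366,-32.562) [heading=330, move]
Final: pos=(-5.366,-32.562), heading=330, 13 segment(s) drawn

Answer: -5.366 -32.562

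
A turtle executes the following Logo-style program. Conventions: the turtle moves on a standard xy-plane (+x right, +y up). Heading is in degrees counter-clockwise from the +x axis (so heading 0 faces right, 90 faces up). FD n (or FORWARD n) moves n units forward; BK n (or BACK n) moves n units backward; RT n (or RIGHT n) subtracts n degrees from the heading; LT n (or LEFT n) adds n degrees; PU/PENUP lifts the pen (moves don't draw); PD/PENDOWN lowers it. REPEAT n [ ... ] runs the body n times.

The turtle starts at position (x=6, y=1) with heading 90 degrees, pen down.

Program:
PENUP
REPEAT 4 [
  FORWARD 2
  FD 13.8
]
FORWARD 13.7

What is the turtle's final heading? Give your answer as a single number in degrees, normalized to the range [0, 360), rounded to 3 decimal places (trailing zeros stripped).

Answer: 90

Derivation:
Executing turtle program step by step:
Start: pos=(6,1), heading=90, pen down
PU: pen up
REPEAT 4 [
  -- iteration 1/4 --
  FD 2: (6,1) -> (6,3) [heading=90, move]
  FD 13.8: (6,3) -> (6,16.8) [heading=90, move]
  -- iteration 2/4 --
  FD 2: (6,16.8) -> (6,18.8) [heading=90, move]
  FD 13.8: (6,18.8) -> (6,32.6) [heading=90, move]
  -- iteration 3/4 --
  FD 2: (6,32.6) -> (6,34.6) [heading=90, move]
  FD 13.8: (6,34.6) -> (6,48.4) [heading=90, move]
  -- iteration 4/4 --
  FD 2: (6,48.4) -> (6,50.4) [heading=90, move]
  FD 13.8: (6,50.4) -> (6,64.2) [heading=90, move]
]
FD 13.7: (6,64.2) -> (6,77.9) [heading=90, move]
Final: pos=(6,77.9), heading=90, 0 segment(s) drawn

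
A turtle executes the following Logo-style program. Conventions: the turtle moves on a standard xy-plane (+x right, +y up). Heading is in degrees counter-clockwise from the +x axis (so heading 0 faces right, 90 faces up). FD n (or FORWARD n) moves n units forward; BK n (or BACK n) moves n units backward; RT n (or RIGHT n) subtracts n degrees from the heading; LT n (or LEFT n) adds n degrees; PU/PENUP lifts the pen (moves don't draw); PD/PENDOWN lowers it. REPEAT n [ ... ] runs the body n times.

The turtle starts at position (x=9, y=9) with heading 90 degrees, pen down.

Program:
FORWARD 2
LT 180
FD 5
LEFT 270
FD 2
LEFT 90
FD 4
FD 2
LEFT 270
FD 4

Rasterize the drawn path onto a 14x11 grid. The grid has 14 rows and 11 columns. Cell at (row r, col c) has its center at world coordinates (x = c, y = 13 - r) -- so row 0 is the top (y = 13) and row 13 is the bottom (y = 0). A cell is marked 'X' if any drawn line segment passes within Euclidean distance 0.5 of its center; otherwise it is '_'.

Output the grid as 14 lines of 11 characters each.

Answer: ___________
___________
_________X_
_________X_
_________X_
_________X_
_________X_
_______XXX_
_______X___
_______X___
_______X___
_______X___
_______X___
___XXXXX___

Derivation:
Segment 0: (9,9) -> (9,11)
Segment 1: (9,11) -> (9,6)
Segment 2: (9,6) -> (7,6)
Segment 3: (7,6) -> (7,2)
Segment 4: (7,2) -> (7,0)
Segment 5: (7,0) -> (3,0)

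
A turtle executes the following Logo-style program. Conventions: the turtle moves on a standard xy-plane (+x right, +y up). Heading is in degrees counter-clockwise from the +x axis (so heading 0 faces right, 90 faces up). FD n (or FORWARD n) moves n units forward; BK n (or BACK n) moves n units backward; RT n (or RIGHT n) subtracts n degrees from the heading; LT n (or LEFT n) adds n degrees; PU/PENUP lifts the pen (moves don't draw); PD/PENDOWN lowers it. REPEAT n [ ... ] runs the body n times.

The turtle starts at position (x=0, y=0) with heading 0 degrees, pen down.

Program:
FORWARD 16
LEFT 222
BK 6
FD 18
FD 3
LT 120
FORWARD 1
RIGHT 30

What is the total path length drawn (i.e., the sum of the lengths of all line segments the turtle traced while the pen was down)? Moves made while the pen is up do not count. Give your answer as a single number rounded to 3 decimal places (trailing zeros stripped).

Answer: 44

Derivation:
Executing turtle program step by step:
Start: pos=(0,0), heading=0, pen down
FD 16: (0,0) -> (16,0) [heading=0, draw]
LT 222: heading 0 -> 222
BK 6: (16,0) -> (20.459,4.015) [heading=222, draw]
FD 18: (20.459,4.015) -> (7.082,-8.03) [heading=222, draw]
FD 3: (7.082,-8.03) -> (4.853,-10.037) [heading=222, draw]
LT 120: heading 222 -> 342
FD 1: (4.853,-10.037) -> (5.804,-10.346) [heading=342, draw]
RT 30: heading 342 -> 312
Final: pos=(5.804,-10.346), heading=312, 5 segment(s) drawn

Segment lengths:
  seg 1: (0,0) -> (16,0), length = 16
  seg 2: (16,0) -> (20.459,4.015), length = 6
  seg 3: (20.459,4.015) -> (7.082,-8.03), length = 18
  seg 4: (7.082,-8.03) -> (4.853,-10.037), length = 3
  seg 5: (4.853,-10.037) -> (5.804,-10.346), length = 1
Total = 44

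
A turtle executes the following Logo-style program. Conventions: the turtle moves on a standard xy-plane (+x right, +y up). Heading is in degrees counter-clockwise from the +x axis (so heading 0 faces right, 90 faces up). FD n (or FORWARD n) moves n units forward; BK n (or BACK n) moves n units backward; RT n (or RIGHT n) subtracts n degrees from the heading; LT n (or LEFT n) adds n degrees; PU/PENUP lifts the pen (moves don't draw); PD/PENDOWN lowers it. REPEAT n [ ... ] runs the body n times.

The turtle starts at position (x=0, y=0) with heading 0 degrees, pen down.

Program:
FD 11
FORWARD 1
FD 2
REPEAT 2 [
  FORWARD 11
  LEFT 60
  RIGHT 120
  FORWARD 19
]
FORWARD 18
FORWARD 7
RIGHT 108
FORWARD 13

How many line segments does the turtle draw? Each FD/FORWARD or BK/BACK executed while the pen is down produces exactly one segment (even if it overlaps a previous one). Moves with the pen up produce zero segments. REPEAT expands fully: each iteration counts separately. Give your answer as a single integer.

Answer: 10

Derivation:
Executing turtle program step by step:
Start: pos=(0,0), heading=0, pen down
FD 11: (0,0) -> (11,0) [heading=0, draw]
FD 1: (11,0) -> (12,0) [heading=0, draw]
FD 2: (12,0) -> (14,0) [heading=0, draw]
REPEAT 2 [
  -- iteration 1/2 --
  FD 11: (14,0) -> (25,0) [heading=0, draw]
  LT 60: heading 0 -> 60
  RT 120: heading 60 -> 300
  FD 19: (25,0) -> (34.5,-16.454) [heading=300, draw]
  -- iteration 2/2 --
  FD 11: (34.5,-16.454) -> (40,-25.981) [heading=300, draw]
  LT 60: heading 300 -> 0
  RT 120: heading 0 -> 240
  FD 19: (40,-25.981) -> (30.5,-42.435) [heading=240, draw]
]
FD 18: (30.5,-42.435) -> (21.5,-58.024) [heading=240, draw]
FD 7: (21.5,-58.024) -> (18,-64.086) [heading=240, draw]
RT 108: heading 240 -> 132
FD 13: (18,-64.086) -> (9.301,-54.425) [heading=132, draw]
Final: pos=(9.301,-54.425), heading=132, 10 segment(s) drawn
Segments drawn: 10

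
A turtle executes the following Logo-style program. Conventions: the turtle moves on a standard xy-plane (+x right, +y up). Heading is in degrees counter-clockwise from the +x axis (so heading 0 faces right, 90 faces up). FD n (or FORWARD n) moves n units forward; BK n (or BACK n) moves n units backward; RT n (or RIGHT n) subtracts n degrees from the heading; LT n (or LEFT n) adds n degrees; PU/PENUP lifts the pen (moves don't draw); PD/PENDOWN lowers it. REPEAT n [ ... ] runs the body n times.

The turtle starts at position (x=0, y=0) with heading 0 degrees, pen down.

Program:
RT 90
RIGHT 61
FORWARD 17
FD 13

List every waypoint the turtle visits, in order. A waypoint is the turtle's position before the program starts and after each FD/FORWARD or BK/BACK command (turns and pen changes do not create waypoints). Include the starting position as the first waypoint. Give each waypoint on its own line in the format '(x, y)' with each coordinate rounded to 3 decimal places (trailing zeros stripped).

Answer: (0, 0)
(-14.869, -8.242)
(-26.239, -14.544)

Derivation:
Executing turtle program step by step:
Start: pos=(0,0), heading=0, pen down
RT 90: heading 0 -> 270
RT 61: heading 270 -> 209
FD 17: (0,0) -> (-14.869,-8.242) [heading=209, draw]
FD 13: (-14.869,-8.242) -> (-26.239,-14.544) [heading=209, draw]
Final: pos=(-26.239,-14.544), heading=209, 2 segment(s) drawn
Waypoints (3 total):
(0, 0)
(-14.869, -8.242)
(-26.239, -14.544)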